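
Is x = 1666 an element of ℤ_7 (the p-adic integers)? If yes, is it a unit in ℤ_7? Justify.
x ∈ ℤ_7 but not a unit; v_7(x) = 2 > 0

ℤ_7 = {x ∈ ℚ_7 : v_7(x) ≥ 0} and ℤ_7^× = {x ∈ ℤ_7 : v_7(x) = 0}. Here v_7(1666) = v_7(num) − v_7(den) = 2; compare against these criteria.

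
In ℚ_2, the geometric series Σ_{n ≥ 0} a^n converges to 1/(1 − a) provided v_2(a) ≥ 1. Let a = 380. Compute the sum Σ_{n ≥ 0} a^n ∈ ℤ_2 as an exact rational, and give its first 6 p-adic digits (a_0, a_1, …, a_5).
Σ a^n = 1/(1 − a) = -1/379;  first 6 digits = (1, 0, 1, 1, 0, 0)

v_2(a) = 2 ≥ 1, so the series converges in ℤ_2 to 1/(1 − a) = 1/(1 − 380) = -1/379. Expand this rational in ℤ_2: compute digits iteratively via d_i = x_i mod 2, x_{i+1} = (x_i − d_i)/2. The first 6 digits are (1, 0, 1, 1, 0, 0).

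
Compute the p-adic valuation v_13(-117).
v_13(-117) = 1

v_13(n) is the largest exponent k such that 13^k divides n. Factor out: -117 = -13^1 · 9. (Sign doesn't affect v_p.) So v_13(-117) = 1.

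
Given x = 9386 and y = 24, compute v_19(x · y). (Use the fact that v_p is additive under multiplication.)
v_19(225264) = 2

v_p(x) = 2 (factor: 9386 = 19^2 · 26); v_p(y) = 0 (factor: 24 = 19^0 · 24). Additivity: v_p(xy) = v_p(x) + v_p(y) = 2 + 0 = 2. (Direct check: xy = 225264 = 19^2 · (624).)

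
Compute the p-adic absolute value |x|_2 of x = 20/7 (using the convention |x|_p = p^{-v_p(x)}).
|20/7|_2 = 1/4

Step 1 — compute v_2(x) by factoring powers of 2 out of the numerator and denominator: v_2(20/7) = 2. Step 2 — apply |x|_p = p^{-v_p(x)} = 2^{-2} = 1/4.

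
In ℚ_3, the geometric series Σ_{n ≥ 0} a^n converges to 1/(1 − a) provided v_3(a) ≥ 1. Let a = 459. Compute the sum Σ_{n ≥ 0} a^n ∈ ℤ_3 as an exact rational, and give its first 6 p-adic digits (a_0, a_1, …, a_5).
Σ a^n = 1/(1 − a) = -1/458;  first 6 digits = (1, 0, 0, 2, 2, 1)

v_3(a) = 3 ≥ 1, so the series converges in ℤ_3 to 1/(1 − a) = 1/(1 − 459) = -1/458. Expand this rational in ℤ_3: compute digits iteratively via d_i = x_i mod 3, x_{i+1} = (x_i − d_i)/3. The first 6 digits are (1, 0, 0, 2, 2, 1).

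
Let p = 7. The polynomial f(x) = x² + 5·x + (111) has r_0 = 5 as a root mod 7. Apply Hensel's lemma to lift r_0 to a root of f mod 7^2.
r_1 = 40 (mod 49)

Hensel: r_{i+1} = r_i − f(r_i)·(f′(r_i))^{-1} mod 7^{i+2}, f′(x) = 2x + 5. Iterate:
  r_0 = 5 (mod 7)
  r_1 = 40 (mod 49)
Final: r = 40 satisfies f(r) ≡ 0 mod 7^2.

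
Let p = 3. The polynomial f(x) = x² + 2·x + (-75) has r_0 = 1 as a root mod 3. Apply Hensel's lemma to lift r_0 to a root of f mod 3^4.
r_3 = 19 (mod 81)

Hensel: r_{i+1} = r_i − f(r_i)·(f′(r_i))^{-1} mod 3^{i+2}, f′(x) = 2x + 2. Iterate:
  r_0 = 1 (mod 3)
  r_1 = 1 (mod 9)
  r_2 = 19 (mod 27)
  r_3 = 19 (mod 81)
Final: r = 19 satisfies f(r) ≡ 0 mod 3^4.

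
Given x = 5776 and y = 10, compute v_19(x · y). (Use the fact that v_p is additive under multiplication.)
v_19(57760) = 2

v_p(x) = 2 (factor: 5776 = 19^2 · 16); v_p(y) = 0 (factor: 10 = 19^0 · 10). Additivity: v_p(xy) = v_p(x) + v_p(y) = 2 + 0 = 2. (Direct check: xy = 57760 = 19^2 · (160).)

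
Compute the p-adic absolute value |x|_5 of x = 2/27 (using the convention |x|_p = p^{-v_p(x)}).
|2/27|_5 = 1

Step 1 — compute v_5(x) by factoring powers of 5 out of the numerator and denominator: v_5(2/27) = 0. Step 2 — apply |x|_p = p^{-v_p(x)} = 5^{0} = 1.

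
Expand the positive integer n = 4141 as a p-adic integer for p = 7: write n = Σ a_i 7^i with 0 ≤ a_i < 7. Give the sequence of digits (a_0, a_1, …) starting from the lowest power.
(a_0, a_1, …) = (4, 3, 0, 5, 1)

Repeated division by 7 gives the digits low-to-high: 4141 = 4 + 3·7^1 + 5·7^3 + 1·7^4. Digit sequence: (4, 3, 0, 5, 1).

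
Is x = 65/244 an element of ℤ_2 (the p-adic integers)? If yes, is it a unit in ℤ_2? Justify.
x ∉ ℤ_2 (v_2(x) = -2 < 0)

ℤ_2 = {x ∈ ℚ_2 : v_2(x) ≥ 0} and ℤ_2^× = {x ∈ ℤ_2 : v_2(x) = 0}. Here v_2(65/244) = v_2(num) − v_2(den) = -2; compare against these criteria.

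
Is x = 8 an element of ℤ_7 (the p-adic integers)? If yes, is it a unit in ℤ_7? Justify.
x ∈ ℤ_7^× (unit); v_7(x) = 0

ℤ_7 = {x ∈ ℚ_7 : v_7(x) ≥ 0} and ℤ_7^× = {x ∈ ℤ_7 : v_7(x) = 0}. Here v_7(8) = v_7(num) − v_7(den) = 0; compare against these criteria.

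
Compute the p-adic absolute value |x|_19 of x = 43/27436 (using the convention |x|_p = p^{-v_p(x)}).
|43/27436|_19 = 6859

Step 1 — compute v_19(x) by factoring powers of 19 out of the numerator and denominator: v_19(43/27436) = -3. Step 2 — apply |x|_p = p^{-v_p(x)} = 19^{3} = 6859.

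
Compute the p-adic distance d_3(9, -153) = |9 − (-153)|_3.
d_3(9, -153) = 1/81

Step 1 — x − y = 9 − (-153) = 162. Step 2 — v_3(162) = 4 (factor: 162 = (3^4 · 2); the sign does not affect v_p). Step 3 — |x − y|_3 = 3^{-4} = 1/81.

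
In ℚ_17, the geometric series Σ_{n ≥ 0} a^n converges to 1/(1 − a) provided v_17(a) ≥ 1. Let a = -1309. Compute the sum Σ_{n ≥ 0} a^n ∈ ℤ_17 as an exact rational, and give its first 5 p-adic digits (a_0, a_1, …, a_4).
Σ a^n = 1/(1 − a) = 1/1310;  first 5 digits = (1, 8, 8, 10, 7)

v_17(a) = 1 ≥ 1, so the series converges in ℤ_17 to 1/(1 − a) = 1/(1 − (-1309)) = 1/1310. Expand this rational in ℤ_17: compute digits iteratively via d_i = x_i mod 17, x_{i+1} = (x_i − d_i)/17. The first 5 digits are (1, 8, 8, 10, 7).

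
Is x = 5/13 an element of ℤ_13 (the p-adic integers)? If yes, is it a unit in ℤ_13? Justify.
x ∉ ℤ_13 (v_13(x) = -1 < 0)

ℤ_13 = {x ∈ ℚ_13 : v_13(x) ≥ 0} and ℤ_13^× = {x ∈ ℤ_13 : v_13(x) = 0}. Here v_13(5/13) = v_13(num) − v_13(den) = -1; compare against these criteria.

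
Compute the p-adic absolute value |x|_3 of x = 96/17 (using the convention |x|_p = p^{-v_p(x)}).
|96/17|_3 = 1/3

Step 1 — compute v_3(x) by factoring powers of 3 out of the numerator and denominator: v_3(96/17) = 1. Step 2 — apply |x|_p = p^{-v_p(x)} = 3^{-1} = 1/3.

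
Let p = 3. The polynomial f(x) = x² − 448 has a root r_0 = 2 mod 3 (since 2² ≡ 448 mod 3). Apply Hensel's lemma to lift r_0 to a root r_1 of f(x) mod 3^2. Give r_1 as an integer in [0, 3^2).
r_1 = 5 (mod 9)

Hensel's recurrence: r_{i+1} = r_i − f(r_i)·(f′(r_i))^{-1} mod 3^{i+2}, with f′(x) = 2x. Iterate:
  r_0 = 2 (mod 3)
  r_1 = 5 (mod 9)
Final: r_1 = 5, and one checks f(r_1) ≡ 0 mod 3^2.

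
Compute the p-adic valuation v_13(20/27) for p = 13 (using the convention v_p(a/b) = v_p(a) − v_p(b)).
v_13(20/27) = 0

Factor powers of 13 from the numerator and denominator of the reduced fraction: 20 = 13^0 · 20 and 27 = 13^0 · 27. Apply v_p(a/b) = v_p(a) − v_p(b): v_13(20/27) = 0 − 0 = 0.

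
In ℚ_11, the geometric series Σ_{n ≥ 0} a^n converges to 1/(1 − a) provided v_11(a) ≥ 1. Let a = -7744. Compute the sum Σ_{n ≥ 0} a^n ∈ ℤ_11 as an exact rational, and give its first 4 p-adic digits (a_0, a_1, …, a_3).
Σ a^n = 1/(1 − a) = 1/7745;  first 4 digits = (1, 0, 2, 5)

v_11(a) = 2 ≥ 1, so the series converges in ℤ_11 to 1/(1 − a) = 1/(1 − (-7744)) = 1/7745. Expand this rational in ℤ_11: compute digits iteratively via d_i = x_i mod 11, x_{i+1} = (x_i − d_i)/11. The first 4 digits are (1, 0, 2, 5).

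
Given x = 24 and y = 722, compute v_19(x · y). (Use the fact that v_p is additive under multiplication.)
v_19(17328) = 2

v_p(x) = 0 (factor: 24 = 19^0 · 24); v_p(y) = 2 (factor: 722 = 19^2 · 2). Additivity: v_p(xy) = v_p(x) + v_p(y) = 0 + 2 = 2. (Direct check: xy = 17328 = 19^2 · (48).)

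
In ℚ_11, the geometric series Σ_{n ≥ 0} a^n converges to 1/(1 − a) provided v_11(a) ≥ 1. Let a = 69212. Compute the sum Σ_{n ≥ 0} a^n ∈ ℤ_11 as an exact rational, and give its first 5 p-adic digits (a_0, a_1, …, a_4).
Σ a^n = 1/(1 − a) = -1/69211;  first 5 digits = (1, 0, 0, 8, 4)

v_11(a) = 3 ≥ 1, so the series converges in ℤ_11 to 1/(1 − a) = 1/(1 − 69212) = -1/69211. Expand this rational in ℤ_11: compute digits iteratively via d_i = x_i mod 11, x_{i+1} = (x_i − d_i)/11. The first 5 digits are (1, 0, 0, 8, 4).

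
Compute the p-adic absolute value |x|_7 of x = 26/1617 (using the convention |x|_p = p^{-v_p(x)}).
|26/1617|_7 = 49

Step 1 — compute v_7(x) by factoring powers of 7 out of the numerator and denominator: v_7(26/1617) = -2. Step 2 — apply |x|_p = p^{-v_p(x)} = 7^{2} = 49.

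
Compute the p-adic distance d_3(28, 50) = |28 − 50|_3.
d_3(28, 50) = 1

Step 1 — x − y = 28 − 50 = -22. Step 2 — v_3(-22) = 0 (factor: -22 = −(3^0 · 22); the sign does not affect v_p). Step 3 — |x − y|_3 = 3^{0} = 1.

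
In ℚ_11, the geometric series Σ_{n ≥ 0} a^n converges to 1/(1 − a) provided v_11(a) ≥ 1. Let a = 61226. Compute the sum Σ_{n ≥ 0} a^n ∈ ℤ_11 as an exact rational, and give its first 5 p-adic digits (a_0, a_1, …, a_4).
Σ a^n = 1/(1 − a) = -1/61225;  first 5 digits = (1, 0, 0, 2, 4)

v_11(a) = 3 ≥ 1, so the series converges in ℤ_11 to 1/(1 − a) = 1/(1 − 61226) = -1/61225. Expand this rational in ℤ_11: compute digits iteratively via d_i = x_i mod 11, x_{i+1} = (x_i − d_i)/11. The first 5 digits are (1, 0, 0, 2, 4).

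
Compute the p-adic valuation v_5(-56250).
v_5(-56250) = 5

v_5(n) is the largest exponent k such that 5^k divides n. Factor out: -56250 = -5^5 · 18. (Sign doesn't affect v_p.) So v_5(-56250) = 5.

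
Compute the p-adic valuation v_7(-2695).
v_7(-2695) = 2

v_7(n) is the largest exponent k such that 7^k divides n. Factor out: -2695 = -7^2 · 55. (Sign doesn't affect v_p.) So v_7(-2695) = 2.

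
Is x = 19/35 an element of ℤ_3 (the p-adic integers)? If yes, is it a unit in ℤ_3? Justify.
x ∈ ℤ_3^× (unit); v_3(x) = 0

ℤ_3 = {x ∈ ℚ_3 : v_3(x) ≥ 0} and ℤ_3^× = {x ∈ ℤ_3 : v_3(x) = 0}. Here v_3(19/35) = v_3(num) − v_3(den) = 0; compare against these criteria.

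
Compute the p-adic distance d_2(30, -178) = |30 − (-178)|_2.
d_2(30, -178) = 1/16

Step 1 — x − y = 30 − (-178) = 208. Step 2 — v_2(208) = 4 (factor: 208 = (2^4 · 13); the sign does not affect v_p). Step 3 — |x − y|_2 = 2^{-4} = 1/16.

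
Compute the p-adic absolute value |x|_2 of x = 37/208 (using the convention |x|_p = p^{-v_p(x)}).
|37/208|_2 = 16

Step 1 — compute v_2(x) by factoring powers of 2 out of the numerator and denominator: v_2(37/208) = -4. Step 2 — apply |x|_p = p^{-v_p(x)} = 2^{4} = 16.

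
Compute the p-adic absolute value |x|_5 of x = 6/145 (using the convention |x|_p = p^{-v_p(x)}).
|6/145|_5 = 5

Step 1 — compute v_5(x) by factoring powers of 5 out of the numerator and denominator: v_5(6/145) = -1. Step 2 — apply |x|_p = p^{-v_p(x)} = 5^{1} = 5.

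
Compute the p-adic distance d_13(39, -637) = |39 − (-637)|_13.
d_13(39, -637) = 1/169

Step 1 — x − y = 39 − (-637) = 676. Step 2 — v_13(676) = 2 (factor: 676 = (13^2 · 4); the sign does not affect v_p). Step 3 — |x − y|_13 = 13^{-2} = 1/169.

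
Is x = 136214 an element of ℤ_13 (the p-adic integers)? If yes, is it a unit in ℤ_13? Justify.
x ∈ ℤ_13 but not a unit; v_13(x) = 3 > 0

ℤ_13 = {x ∈ ℚ_13 : v_13(x) ≥ 0} and ℤ_13^× = {x ∈ ℤ_13 : v_13(x) = 0}. Here v_13(136214) = v_13(num) − v_13(den) = 3; compare against these criteria.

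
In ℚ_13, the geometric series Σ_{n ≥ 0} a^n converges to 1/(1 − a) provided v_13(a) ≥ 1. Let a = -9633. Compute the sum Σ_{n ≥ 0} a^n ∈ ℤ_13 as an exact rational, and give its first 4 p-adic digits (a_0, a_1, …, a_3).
Σ a^n = 1/(1 − a) = 1/9634;  first 4 digits = (1, 0, 8, 8)

v_13(a) = 2 ≥ 1, so the series converges in ℤ_13 to 1/(1 − a) = 1/(1 − (-9633)) = 1/9634. Expand this rational in ℤ_13: compute digits iteratively via d_i = x_i mod 13, x_{i+1} = (x_i − d_i)/13. The first 4 digits are (1, 0, 8, 8).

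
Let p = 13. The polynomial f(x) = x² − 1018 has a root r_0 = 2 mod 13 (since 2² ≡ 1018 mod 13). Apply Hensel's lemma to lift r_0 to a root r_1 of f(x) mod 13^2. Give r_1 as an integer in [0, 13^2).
r_1 = 2 (mod 169)

Hensel's recurrence: r_{i+1} = r_i − f(r_i)·(f′(r_i))^{-1} mod 13^{i+2}, with f′(x) = 2x. Iterate:
  r_0 = 2 (mod 13)
  r_1 = 2 (mod 169)
Final: r_1 = 2, and one checks f(r_1) ≡ 0 mod 13^2.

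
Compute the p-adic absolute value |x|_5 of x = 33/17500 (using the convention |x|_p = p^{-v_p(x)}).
|33/17500|_5 = 625

Step 1 — compute v_5(x) by factoring powers of 5 out of the numerator and denominator: v_5(33/17500) = -4. Step 2 — apply |x|_p = p^{-v_p(x)} = 5^{4} = 625.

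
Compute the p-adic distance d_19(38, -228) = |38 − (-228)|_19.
d_19(38, -228) = 1/19

Step 1 — x − y = 38 − (-228) = 266. Step 2 — v_19(266) = 1 (factor: 266 = (19^1 · 14); the sign does not affect v_p). Step 3 — |x − y|_19 = 19^{-1} = 1/19.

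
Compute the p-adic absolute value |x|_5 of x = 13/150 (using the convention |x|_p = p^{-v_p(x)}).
|13/150|_5 = 25

Step 1 — compute v_5(x) by factoring powers of 5 out of the numerator and denominator: v_5(13/150) = -2. Step 2 — apply |x|_p = p^{-v_p(x)} = 5^{2} = 25.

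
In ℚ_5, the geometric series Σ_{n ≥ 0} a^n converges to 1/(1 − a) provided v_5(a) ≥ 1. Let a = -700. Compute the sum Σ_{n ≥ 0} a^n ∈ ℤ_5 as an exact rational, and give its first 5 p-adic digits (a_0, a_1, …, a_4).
Σ a^n = 1/(1 − a) = 1/701;  first 5 digits = (1, 0, 2, 4, 2)

v_5(a) = 2 ≥ 1, so the series converges in ℤ_5 to 1/(1 − a) = 1/(1 − (-700)) = 1/701. Expand this rational in ℤ_5: compute digits iteratively via d_i = x_i mod 5, x_{i+1} = (x_i − d_i)/5. The first 5 digits are (1, 0, 2, 4, 2).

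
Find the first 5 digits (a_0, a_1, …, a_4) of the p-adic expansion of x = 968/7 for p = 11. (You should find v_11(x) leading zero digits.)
(a_0, …, a_4) = (0, 0, 9, 4, 9)

v_11(968/7) = 2, so a_0 = ... = a_1 = 0. Factor out: x = 11^2 · u with u = 8/7 a unit in ℤ_11. Expand u iteratively via a_{v+i} = u_i mod 11, u_{i+1} = (u_i − a_{v+i})/11:
  u_0 = 8/7;  a_2 = 9;  u_1 = (u_0 − 9)/11 = -5/7
  u_1 = -5/7;  a_3 = 4;  u_2 = (u_1 − 4)/11 = -3/7
  u_2 = -3/7;  a_4 = 9;  u_3 = (u_2 − 9)/11 = -6/7
Digits: (0, 0, 9, 4, 9).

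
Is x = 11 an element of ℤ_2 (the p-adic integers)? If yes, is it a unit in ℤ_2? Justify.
x ∈ ℤ_2^× (unit); v_2(x) = 0

ℤ_2 = {x ∈ ℚ_2 : v_2(x) ≥ 0} and ℤ_2^× = {x ∈ ℤ_2 : v_2(x) = 0}. Here v_2(11) = v_2(num) − v_2(den) = 0; compare against these criteria.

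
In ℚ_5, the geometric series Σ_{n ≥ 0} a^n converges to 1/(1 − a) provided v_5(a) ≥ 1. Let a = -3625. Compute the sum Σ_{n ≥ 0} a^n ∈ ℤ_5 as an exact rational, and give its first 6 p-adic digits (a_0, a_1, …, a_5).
Σ a^n = 1/(1 − a) = 1/3626;  first 6 digits = (1, 0, 0, 1, 4, 3)

v_5(a) = 3 ≥ 1, so the series converges in ℤ_5 to 1/(1 − a) = 1/(1 − (-3625)) = 1/3626. Expand this rational in ℤ_5: compute digits iteratively via d_i = x_i mod 5, x_{i+1} = (x_i − d_i)/5. The first 6 digits are (1, 0, 0, 1, 4, 3).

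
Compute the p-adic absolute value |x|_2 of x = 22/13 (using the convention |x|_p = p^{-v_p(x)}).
|22/13|_2 = 1/2

Step 1 — compute v_2(x) by factoring powers of 2 out of the numerator and denominator: v_2(22/13) = 1. Step 2 — apply |x|_p = p^{-v_p(x)} = 2^{-1} = 1/2.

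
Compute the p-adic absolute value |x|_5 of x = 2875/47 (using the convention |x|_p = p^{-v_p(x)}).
|2875/47|_5 = 1/125

Step 1 — compute v_5(x) by factoring powers of 5 out of the numerator and denominator: v_5(2875/47) = 3. Step 2 — apply |x|_p = p^{-v_p(x)} = 5^{-3} = 1/125.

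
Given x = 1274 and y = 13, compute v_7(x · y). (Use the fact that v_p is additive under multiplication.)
v_7(16562) = 2

v_p(x) = 2 (factor: 1274 = 7^2 · 26); v_p(y) = 0 (factor: 13 = 7^0 · 13). Additivity: v_p(xy) = v_p(x) + v_p(y) = 2 + 0 = 2. (Direct check: xy = 16562 = 7^2 · (338).)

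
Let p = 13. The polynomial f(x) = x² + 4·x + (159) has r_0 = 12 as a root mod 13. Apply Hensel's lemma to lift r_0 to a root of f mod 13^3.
r_2 = 1273 (mod 2197)

Hensel: r_{i+1} = r_i − f(r_i)·(f′(r_i))^{-1} mod 13^{i+2}, f′(x) = 2x + 4. Iterate:
  r_0 = 12 (mod 13)
  r_1 = 90 (mod 169)
  r_2 = 1273 (mod 2197)
Final: r = 1273 satisfies f(r) ≡ 0 mod 13^3.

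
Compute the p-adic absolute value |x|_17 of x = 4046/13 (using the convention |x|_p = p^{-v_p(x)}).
|4046/13|_17 = 1/289

Step 1 — compute v_17(x) by factoring powers of 17 out of the numerator and denominator: v_17(4046/13) = 2. Step 2 — apply |x|_p = p^{-v_p(x)} = 17^{-2} = 1/289.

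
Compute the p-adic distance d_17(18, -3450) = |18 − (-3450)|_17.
d_17(18, -3450) = 1/289

Step 1 — x − y = 18 − (-3450) = 3468. Step 2 — v_17(3468) = 2 (factor: 3468 = (17^2 · 12); the sign does not affect v_p). Step 3 — |x − y|_17 = 17^{-2} = 1/289.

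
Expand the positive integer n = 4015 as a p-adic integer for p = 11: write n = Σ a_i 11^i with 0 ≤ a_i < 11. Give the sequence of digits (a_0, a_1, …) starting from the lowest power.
(a_0, a_1, …) = (0, 2, 0, 3)

Repeated division by 11 gives the digits low-to-high: 4015 = 2·11^1 + 3·11^3. Digit sequence: (0, 2, 0, 3).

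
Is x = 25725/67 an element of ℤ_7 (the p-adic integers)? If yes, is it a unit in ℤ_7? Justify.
x ∈ ℤ_7 but not a unit; v_7(x) = 3 > 0

ℤ_7 = {x ∈ ℚ_7 : v_7(x) ≥ 0} and ℤ_7^× = {x ∈ ℤ_7 : v_7(x) = 0}. Here v_7(25725/67) = v_7(num) − v_7(den) = 3; compare against these criteria.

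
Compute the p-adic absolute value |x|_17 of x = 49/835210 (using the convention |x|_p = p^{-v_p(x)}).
|49/835210|_17 = 83521

Step 1 — compute v_17(x) by factoring powers of 17 out of the numerator and denominator: v_17(49/835210) = -4. Step 2 — apply |x|_p = p^{-v_p(x)} = 17^{4} = 83521.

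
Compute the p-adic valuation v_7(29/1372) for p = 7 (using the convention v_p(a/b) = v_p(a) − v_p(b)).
v_7(29/1372) = -3

Factor powers of 7 from the numerator and denominator of the reduced fraction: 29 = 7^0 · 29 and 1372 = 7^3 · 4. Apply v_p(a/b) = v_p(a) − v_p(b): v_7(29/1372) = 0 − 3 = -3.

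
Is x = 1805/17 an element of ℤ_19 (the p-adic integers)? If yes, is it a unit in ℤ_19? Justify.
x ∈ ℤ_19 but not a unit; v_19(x) = 2 > 0

ℤ_19 = {x ∈ ℚ_19 : v_19(x) ≥ 0} and ℤ_19^× = {x ∈ ℤ_19 : v_19(x) = 0}. Here v_19(1805/17) = v_19(num) − v_19(den) = 2; compare against these criteria.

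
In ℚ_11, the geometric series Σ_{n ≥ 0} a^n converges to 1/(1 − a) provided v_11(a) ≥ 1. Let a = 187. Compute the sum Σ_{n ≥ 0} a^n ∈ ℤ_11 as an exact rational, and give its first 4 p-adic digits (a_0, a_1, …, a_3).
Σ a^n = 1/(1 − a) = -1/186;  first 4 digits = (1, 6, 4, 0)

v_11(a) = 1 ≥ 1, so the series converges in ℤ_11 to 1/(1 − a) = 1/(1 − 187) = -1/186. Expand this rational in ℤ_11: compute digits iteratively via d_i = x_i mod 11, x_{i+1} = (x_i − d_i)/11. The first 4 digits are (1, 6, 4, 0).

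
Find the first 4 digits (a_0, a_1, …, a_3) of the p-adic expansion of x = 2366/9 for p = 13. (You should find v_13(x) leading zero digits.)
(a_0, …, a_3) = (0, 0, 3, 10)

v_13(2366/9) = 2, so a_0 = ... = a_1 = 0. Factor out: x = 13^2 · u with u = 14/9 a unit in ℤ_13. Expand u iteratively via a_{v+i} = u_i mod 13, u_{i+1} = (u_i − a_{v+i})/13:
  u_0 = 14/9;  a_2 = 3;  u_1 = (u_0 − 3)/13 = -1/9
  u_1 = -1/9;  a_3 = 10;  u_2 = (u_1 − 10)/13 = -7/9
Digits: (0, 0, 3, 10).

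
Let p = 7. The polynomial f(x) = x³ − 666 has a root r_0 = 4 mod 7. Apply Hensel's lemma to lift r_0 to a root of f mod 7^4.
r_3 = 1068 (mod 2401)

Hensel: r_{i+1} = r_i − f(r_i)/f′(r_i) mod 7^{i+2}, where f′(x) = 3x². Iterate:
  r_0 = 4 (mod 7)
  r_1 = 39 (mod 49)
  r_2 = 39 (mod 343)
  r_3 = 1068 (mod 2401)
Final: r = 1068 with f(r) ≡ 0 mod 7^4.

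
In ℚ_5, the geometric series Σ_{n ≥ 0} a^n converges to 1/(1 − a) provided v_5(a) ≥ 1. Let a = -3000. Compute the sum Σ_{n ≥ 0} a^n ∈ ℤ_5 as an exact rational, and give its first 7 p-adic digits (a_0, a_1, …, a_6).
Σ a^n = 1/(1 − a) = 1/3001;  first 7 digits = (1, 0, 0, 1, 0, 4, 0)

v_5(a) = 3 ≥ 1, so the series converges in ℤ_5 to 1/(1 − a) = 1/(1 − (-3000)) = 1/3001. Expand this rational in ℤ_5: compute digits iteratively via d_i = x_i mod 5, x_{i+1} = (x_i − d_i)/5. The first 7 digits are (1, 0, 0, 1, 0, 4, 0).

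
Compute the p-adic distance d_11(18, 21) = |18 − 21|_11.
d_11(18, 21) = 1

Step 1 — x − y = 18 − 21 = -3. Step 2 — v_11(-3) = 0 (factor: -3 = −(11^0 · 3); the sign does not affect v_p). Step 3 — |x − y|_11 = 11^{0} = 1.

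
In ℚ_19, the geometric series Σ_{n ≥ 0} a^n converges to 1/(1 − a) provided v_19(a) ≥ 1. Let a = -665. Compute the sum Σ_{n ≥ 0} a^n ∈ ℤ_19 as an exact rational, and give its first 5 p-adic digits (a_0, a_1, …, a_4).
Σ a^n = 1/(1 − a) = 1/666;  first 5 digits = (1, 3, 7, 15, 12)

v_19(a) = 1 ≥ 1, so the series converges in ℤ_19 to 1/(1 − a) = 1/(1 − (-665)) = 1/666. Expand this rational in ℤ_19: compute digits iteratively via d_i = x_i mod 19, x_{i+1} = (x_i − d_i)/19. The first 5 digits are (1, 3, 7, 15, 12).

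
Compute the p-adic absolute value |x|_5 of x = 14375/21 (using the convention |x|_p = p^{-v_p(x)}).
|14375/21|_5 = 1/625

Step 1 — compute v_5(x) by factoring powers of 5 out of the numerator and denominator: v_5(14375/21) = 4. Step 2 — apply |x|_p = p^{-v_p(x)} = 5^{-4} = 1/625.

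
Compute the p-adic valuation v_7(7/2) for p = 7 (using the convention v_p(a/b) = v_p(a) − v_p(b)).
v_7(7/2) = 1

Factor powers of 7 from the numerator and denominator of the reduced fraction: 7 = 7^1 · 1 and 2 = 7^0 · 2. Apply v_p(a/b) = v_p(a) − v_p(b): v_7(7/2) = 1 − 0 = 1.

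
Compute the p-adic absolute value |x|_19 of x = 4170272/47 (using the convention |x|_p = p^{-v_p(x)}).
|4170272/47|_19 = 1/130321

Step 1 — compute v_19(x) by factoring powers of 19 out of the numerator and denominator: v_19(4170272/47) = 4. Step 2 — apply |x|_p = p^{-v_p(x)} = 19^{-4} = 1/130321.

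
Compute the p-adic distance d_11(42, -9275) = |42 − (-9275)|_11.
d_11(42, -9275) = 1/1331

Step 1 — x − y = 42 − (-9275) = 9317. Step 2 — v_11(9317) = 3 (factor: 9317 = (11^3 · 7); the sign does not affect v_p). Step 3 — |x − y|_11 = 11^{-3} = 1/1331.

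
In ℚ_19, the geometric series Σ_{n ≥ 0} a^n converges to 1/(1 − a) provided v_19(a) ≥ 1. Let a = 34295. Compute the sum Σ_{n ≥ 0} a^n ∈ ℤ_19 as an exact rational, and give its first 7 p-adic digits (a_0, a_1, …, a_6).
Σ a^n = 1/(1 − a) = -1/34294;  first 7 digits = (1, 0, 0, 5, 0, 0, 6)

v_19(a) = 3 ≥ 1, so the series converges in ℤ_19 to 1/(1 − a) = 1/(1 − 34295) = -1/34294. Expand this rational in ℤ_19: compute digits iteratively via d_i = x_i mod 19, x_{i+1} = (x_i − d_i)/19. The first 7 digits are (1, 0, 0, 5, 0, 0, 6).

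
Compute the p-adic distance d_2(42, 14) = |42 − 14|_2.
d_2(42, 14) = 1/4

Step 1 — x − y = 42 − 14 = 28. Step 2 — v_2(28) = 2 (factor: 28 = (2^2 · 7); the sign does not affect v_p). Step 3 — |x − y|_2 = 2^{-2} = 1/4.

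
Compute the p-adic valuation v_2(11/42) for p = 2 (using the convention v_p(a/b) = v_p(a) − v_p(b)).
v_2(11/42) = -1

Factor powers of 2 from the numerator and denominator of the reduced fraction: 11 = 2^0 · 11 and 42 = 2^1 · 21. Apply v_p(a/b) = v_p(a) − v_p(b): v_2(11/42) = 0 − 1 = -1.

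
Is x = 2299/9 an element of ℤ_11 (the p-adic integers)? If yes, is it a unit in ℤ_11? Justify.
x ∈ ℤ_11 but not a unit; v_11(x) = 2 > 0

ℤ_11 = {x ∈ ℚ_11 : v_11(x) ≥ 0} and ℤ_11^× = {x ∈ ℤ_11 : v_11(x) = 0}. Here v_11(2299/9) = v_11(num) − v_11(den) = 2; compare against these criteria.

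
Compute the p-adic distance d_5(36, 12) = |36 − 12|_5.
d_5(36, 12) = 1

Step 1 — x − y = 36 − 12 = 24. Step 2 — v_5(24) = 0 (factor: 24 = (5^0 · 24); the sign does not affect v_p). Step 3 — |x − y|_5 = 5^{0} = 1.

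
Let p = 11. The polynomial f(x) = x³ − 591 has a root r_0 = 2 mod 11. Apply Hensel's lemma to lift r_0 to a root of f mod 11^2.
r_1 = 101 (mod 121)

Hensel: r_{i+1} = r_i − f(r_i)/f′(r_i) mod 11^{i+2}, where f′(x) = 3x². Iterate:
  r_0 = 2 (mod 11)
  r_1 = 101 (mod 121)
Final: r = 101 with f(r) ≡ 0 mod 11^2.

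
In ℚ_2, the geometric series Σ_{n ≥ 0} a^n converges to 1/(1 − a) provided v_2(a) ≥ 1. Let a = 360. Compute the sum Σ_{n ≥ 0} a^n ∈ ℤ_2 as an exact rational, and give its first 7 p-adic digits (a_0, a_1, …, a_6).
Σ a^n = 1/(1 − a) = -1/359;  first 7 digits = (1, 0, 0, 1, 0, 1, 0)

v_2(a) = 3 ≥ 1, so the series converges in ℤ_2 to 1/(1 − a) = 1/(1 − 360) = -1/359. Expand this rational in ℤ_2: compute digits iteratively via d_i = x_i mod 2, x_{i+1} = (x_i − d_i)/2. The first 7 digits are (1, 0, 0, 1, 0, 1, 0).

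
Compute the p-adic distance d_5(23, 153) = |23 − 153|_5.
d_5(23, 153) = 1/5

Step 1 — x − y = 23 − 153 = -130. Step 2 — v_5(-130) = 1 (factor: -130 = −(5^1 · 26); the sign does not affect v_p). Step 3 — |x − y|_5 = 5^{-1} = 1/5.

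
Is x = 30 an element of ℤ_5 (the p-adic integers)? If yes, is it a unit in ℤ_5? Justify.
x ∈ ℤ_5 but not a unit; v_5(x) = 1 > 0

ℤ_5 = {x ∈ ℚ_5 : v_5(x) ≥ 0} and ℤ_5^× = {x ∈ ℤ_5 : v_5(x) = 0}. Here v_5(30) = v_5(num) − v_5(den) = 1; compare against these criteria.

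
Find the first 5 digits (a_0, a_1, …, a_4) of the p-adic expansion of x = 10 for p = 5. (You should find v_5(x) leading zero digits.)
(a_0, …, a_4) = (0, 2, 0, 0, 0)

v_5(10) = 1, so a_0 = ... = a_0 = 0. Factor out: x = 5^1 · u with u = 2 a unit in ℤ_5. Expand u iteratively via a_{v+i} = u_i mod 5, u_{i+1} = (u_i − a_{v+i})/5:
  u_0 = 2;  a_1 = 2;  u_1 = (u_0 − 2)/5 = 0
  u_1 = 0;  a_2 = 0;  u_2 = (u_1 − 0)/5 = 0
  u_2 = 0;  a_3 = 0;  u_3 = (u_2 − 0)/5 = 0
  u_3 = 0;  a_4 = 0;  u_4 = (u_3 − 0)/5 = 0
Digits: (0, 2, 0, 0, 0).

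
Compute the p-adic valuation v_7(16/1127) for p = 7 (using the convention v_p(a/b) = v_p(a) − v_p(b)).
v_7(16/1127) = -2

Factor powers of 7 from the numerator and denominator of the reduced fraction: 16 = 7^0 · 16 and 1127 = 7^2 · 23. Apply v_p(a/b) = v_p(a) − v_p(b): v_7(16/1127) = 0 − 2 = -2.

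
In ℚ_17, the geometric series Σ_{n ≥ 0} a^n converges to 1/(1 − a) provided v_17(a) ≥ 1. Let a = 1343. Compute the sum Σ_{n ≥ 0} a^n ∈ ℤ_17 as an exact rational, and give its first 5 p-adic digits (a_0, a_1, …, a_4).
Σ a^n = 1/(1 − a) = -1/1342;  first 5 digits = (1, 11, 6, 15, 8)

v_17(a) = 1 ≥ 1, so the series converges in ℤ_17 to 1/(1 − a) = 1/(1 − 1343) = -1/1342. Expand this rational in ℤ_17: compute digits iteratively via d_i = x_i mod 17, x_{i+1} = (x_i − d_i)/17. The first 5 digits are (1, 11, 6, 15, 8).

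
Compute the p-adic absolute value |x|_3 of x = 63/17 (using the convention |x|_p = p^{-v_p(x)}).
|63/17|_3 = 1/9

Step 1 — compute v_3(x) by factoring powers of 3 out of the numerator and denominator: v_3(63/17) = 2. Step 2 — apply |x|_p = p^{-v_p(x)} = 3^{-2} = 1/9.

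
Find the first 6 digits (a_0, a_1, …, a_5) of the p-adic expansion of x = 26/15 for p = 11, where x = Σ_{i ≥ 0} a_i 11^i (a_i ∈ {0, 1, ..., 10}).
(a_0, …, a_5) = (1, 3, 10, 2, 10, 2)

v_11(26/15) = 0 (numerator and denominator both coprime to 11), so x ∈ ℤ_11^×. Compute digits iteratively via a_i = x_i mod 11, x_{i+1} = (x_i − a_i)/11, with x_0 = x:
  x_0 = 26/15;  a_0 = 1;  x_1 = (x_0 − 1)/11 = 1/15
  x_1 = 1/15;  a_1 = 3;  x_2 = (x_1 − 3)/11 = -4/15
  x_2 = -4/15;  a_2 = 10;  x_3 = (x_2 − 10)/11 = -14/15
  x_3 = -14/15;  a_3 = 2;  x_4 = (x_3 − 2)/11 = -4/15
  x_4 = -4/15;  a_4 = 10;  x_5 = (x_4 − 10)/11 = -14/15
  x_5 = -14/15;  a_5 = 2;  x_6 = (x_5 − 2)/11 = -4/15
Digits: (1, 3, 10, 2, 10, 2).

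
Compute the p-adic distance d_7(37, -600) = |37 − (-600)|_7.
d_7(37, -600) = 1/49

Step 1 — x − y = 37 − (-600) = 637. Step 2 — v_7(637) = 2 (factor: 637 = (7^2 · 13); the sign does not affect v_p). Step 3 — |x − y|_7 = 7^{-2} = 1/49.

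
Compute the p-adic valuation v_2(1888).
v_2(1888) = 5

v_2(n) is the largest exponent k such that 2^k divides n. Factor out: 1888 = 2^5 · 59. (Sign doesn't affect v_p.) So v_2(1888) = 5.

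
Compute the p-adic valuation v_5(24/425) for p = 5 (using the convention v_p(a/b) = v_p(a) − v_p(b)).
v_5(24/425) = -2

Factor powers of 5 from the numerator and denominator of the reduced fraction: 24 = 5^0 · 24 and 425 = 5^2 · 17. Apply v_p(a/b) = v_p(a) − v_p(b): v_5(24/425) = 0 − 2 = -2.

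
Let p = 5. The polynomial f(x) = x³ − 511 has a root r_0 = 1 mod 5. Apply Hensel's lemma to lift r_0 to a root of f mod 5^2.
r_1 = 21 (mod 25)

Hensel: r_{i+1} = r_i − f(r_i)/f′(r_i) mod 5^{i+2}, where f′(x) = 3x². Iterate:
  r_0 = 1 (mod 5)
  r_1 = 21 (mod 25)
Final: r = 21 with f(r) ≡ 0 mod 5^2.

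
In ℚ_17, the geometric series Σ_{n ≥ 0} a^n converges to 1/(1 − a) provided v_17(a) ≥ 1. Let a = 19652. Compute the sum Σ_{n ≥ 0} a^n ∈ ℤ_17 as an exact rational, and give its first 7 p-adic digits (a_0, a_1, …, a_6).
Σ a^n = 1/(1 − a) = -1/19651;  first 7 digits = (1, 0, 0, 4, 0, 0, 16)

v_17(a) = 3 ≥ 1, so the series converges in ℤ_17 to 1/(1 − a) = 1/(1 − 19652) = -1/19651. Expand this rational in ℤ_17: compute digits iteratively via d_i = x_i mod 17, x_{i+1} = (x_i − d_i)/17. The first 7 digits are (1, 0, 0, 4, 0, 0, 16).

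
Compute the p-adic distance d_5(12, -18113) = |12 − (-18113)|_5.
d_5(12, -18113) = 1/625

Step 1 — x − y = 12 − (-18113) = 18125. Step 2 — v_5(18125) = 4 (factor: 18125 = (5^4 · 29); the sign does not affect v_p). Step 3 — |x − y|_5 = 5^{-4} = 1/625.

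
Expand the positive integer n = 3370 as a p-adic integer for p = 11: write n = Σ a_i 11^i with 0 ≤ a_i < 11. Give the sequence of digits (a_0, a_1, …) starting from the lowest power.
(a_0, a_1, …) = (4, 9, 5, 2)

Repeated division by 11 gives the digits low-to-high: 3370 = 4 + 9·11^1 + 5·11^2 + 2·11^3. Digit sequence: (4, 9, 5, 2).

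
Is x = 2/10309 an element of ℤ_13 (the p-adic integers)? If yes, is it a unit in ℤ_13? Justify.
x ∉ ℤ_13 (v_13(x) = -2 < 0)

ℤ_13 = {x ∈ ℚ_13 : v_13(x) ≥ 0} and ℤ_13^× = {x ∈ ℤ_13 : v_13(x) = 0}. Here v_13(2/10309) = v_13(num) − v_13(den) = -2; compare against these criteria.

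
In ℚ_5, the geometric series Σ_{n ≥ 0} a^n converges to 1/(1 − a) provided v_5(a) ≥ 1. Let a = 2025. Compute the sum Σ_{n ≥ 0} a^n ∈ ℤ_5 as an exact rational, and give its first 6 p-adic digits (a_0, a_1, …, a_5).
Σ a^n = 1/(1 − a) = -1/2024;  first 6 digits = (1, 0, 1, 1, 4, 2)

v_5(a) = 2 ≥ 1, so the series converges in ℤ_5 to 1/(1 − a) = 1/(1 − 2025) = -1/2024. Expand this rational in ℤ_5: compute digits iteratively via d_i = x_i mod 5, x_{i+1} = (x_i − d_i)/5. The first 6 digits are (1, 0, 1, 1, 4, 2).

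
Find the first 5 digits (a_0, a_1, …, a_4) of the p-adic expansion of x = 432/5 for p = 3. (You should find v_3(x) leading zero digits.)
(a_0, …, a_4) = (0, 0, 0, 2, 1)

v_3(432/5) = 3, so a_0 = ... = a_2 = 0. Factor out: x = 3^3 · u with u = 16/5 a unit in ℤ_3. Expand u iteratively via a_{v+i} = u_i mod 3, u_{i+1} = (u_i − a_{v+i})/3:
  u_0 = 16/5;  a_3 = 2;  u_1 = (u_0 − 2)/3 = 2/5
  u_1 = 2/5;  a_4 = 1;  u_2 = (u_1 − 1)/3 = -1/5
Digits: (0, 0, 0, 2, 1).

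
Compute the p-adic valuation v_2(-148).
v_2(-148) = 2

v_2(n) is the largest exponent k such that 2^k divides n. Factor out: -148 = -2^2 · 37. (Sign doesn't affect v_p.) So v_2(-148) = 2.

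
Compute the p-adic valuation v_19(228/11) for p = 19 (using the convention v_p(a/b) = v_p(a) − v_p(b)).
v_19(228/11) = 1

Factor powers of 19 from the numerator and denominator of the reduced fraction: 228 = 19^1 · 12 and 11 = 19^0 · 11. Apply v_p(a/b) = v_p(a) − v_p(b): v_19(228/11) = 1 − 0 = 1.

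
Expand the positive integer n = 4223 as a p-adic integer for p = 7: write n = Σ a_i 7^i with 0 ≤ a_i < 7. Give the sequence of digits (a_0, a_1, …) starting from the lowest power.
(a_0, a_1, …) = (2, 1, 2, 5, 1)

Repeated division by 7 gives the digits low-to-high: 4223 = 2 + 1·7^1 + 2·7^2 + 5·7^3 + 1·7^4. Digit sequence: (2, 1, 2, 5, 1).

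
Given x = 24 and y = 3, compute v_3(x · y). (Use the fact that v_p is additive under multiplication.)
v_3(72) = 2

v_p(x) = 1 (factor: 24 = 3^1 · 8); v_p(y) = 1 (factor: 3 = 3^1 · 1). Additivity: v_p(xy) = v_p(x) + v_p(y) = 1 + 1 = 2. (Direct check: xy = 72 = 3^2 · (8).)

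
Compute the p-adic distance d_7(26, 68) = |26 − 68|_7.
d_7(26, 68) = 1/7

Step 1 — x − y = 26 − 68 = -42. Step 2 — v_7(-42) = 1 (factor: -42 = −(7^1 · 6); the sign does not affect v_p). Step 3 — |x − y|_7 = 7^{-1} = 1/7.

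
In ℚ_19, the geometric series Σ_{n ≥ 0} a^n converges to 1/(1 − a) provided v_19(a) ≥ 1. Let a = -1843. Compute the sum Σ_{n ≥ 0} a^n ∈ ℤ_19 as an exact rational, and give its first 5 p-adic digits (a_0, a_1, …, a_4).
Σ a^n = 1/(1 − a) = 1/1844;  first 5 digits = (1, 17, 17, 11, 0)

v_19(a) = 1 ≥ 1, so the series converges in ℤ_19 to 1/(1 − a) = 1/(1 − (-1843)) = 1/1844. Expand this rational in ℤ_19: compute digits iteratively via d_i = x_i mod 19, x_{i+1} = (x_i − d_i)/19. The first 5 digits are (1, 17, 17, 11, 0).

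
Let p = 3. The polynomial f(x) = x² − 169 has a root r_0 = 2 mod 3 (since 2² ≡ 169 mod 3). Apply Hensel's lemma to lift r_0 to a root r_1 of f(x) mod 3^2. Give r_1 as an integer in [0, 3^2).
r_1 = 5 (mod 9)

Hensel's recurrence: r_{i+1} = r_i − f(r_i)·(f′(r_i))^{-1} mod 3^{i+2}, with f′(x) = 2x. Iterate:
  r_0 = 2 (mod 3)
  r_1 = 5 (mod 9)
Final: r_1 = 5, and one checks f(r_1) ≡ 0 mod 3^2.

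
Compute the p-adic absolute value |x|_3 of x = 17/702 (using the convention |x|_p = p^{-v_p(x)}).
|17/702|_3 = 27

Step 1 — compute v_3(x) by factoring powers of 3 out of the numerator and denominator: v_3(17/702) = -3. Step 2 — apply |x|_p = p^{-v_p(x)} = 3^{3} = 27.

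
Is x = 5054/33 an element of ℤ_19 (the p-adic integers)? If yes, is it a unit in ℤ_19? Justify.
x ∈ ℤ_19 but not a unit; v_19(x) = 2 > 0

ℤ_19 = {x ∈ ℚ_19 : v_19(x) ≥ 0} and ℤ_19^× = {x ∈ ℤ_19 : v_19(x) = 0}. Here v_19(5054/33) = v_19(num) − v_19(den) = 2; compare against these criteria.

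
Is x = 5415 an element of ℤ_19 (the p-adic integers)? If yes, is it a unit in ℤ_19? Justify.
x ∈ ℤ_19 but not a unit; v_19(x) = 2 > 0

ℤ_19 = {x ∈ ℚ_19 : v_19(x) ≥ 0} and ℤ_19^× = {x ∈ ℤ_19 : v_19(x) = 0}. Here v_19(5415) = v_19(num) − v_19(den) = 2; compare against these criteria.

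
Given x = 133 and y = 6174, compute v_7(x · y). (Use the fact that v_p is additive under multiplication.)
v_7(821142) = 4

v_p(x) = 1 (factor: 133 = 7^1 · 19); v_p(y) = 3 (factor: 6174 = 7^3 · 18). Additivity: v_p(xy) = v_p(x) + v_p(y) = 1 + 3 = 4. (Direct check: xy = 821142 = 7^4 · (342).)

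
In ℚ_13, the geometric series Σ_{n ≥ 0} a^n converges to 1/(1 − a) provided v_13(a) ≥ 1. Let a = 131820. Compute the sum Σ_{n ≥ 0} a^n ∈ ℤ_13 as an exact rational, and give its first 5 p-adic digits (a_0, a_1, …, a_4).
Σ a^n = 1/(1 − a) = -1/131819;  first 5 digits = (1, 0, 0, 8, 4)

v_13(a) = 3 ≥ 1, so the series converges in ℤ_13 to 1/(1 − a) = 1/(1 − 131820) = -1/131819. Expand this rational in ℤ_13: compute digits iteratively via d_i = x_i mod 13, x_{i+1} = (x_i − d_i)/13. The first 5 digits are (1, 0, 0, 8, 4).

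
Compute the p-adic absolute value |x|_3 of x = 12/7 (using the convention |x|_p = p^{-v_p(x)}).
|12/7|_3 = 1/3

Step 1 — compute v_3(x) by factoring powers of 3 out of the numerator and denominator: v_3(12/7) = 1. Step 2 — apply |x|_p = p^{-v_p(x)} = 3^{-1} = 1/3.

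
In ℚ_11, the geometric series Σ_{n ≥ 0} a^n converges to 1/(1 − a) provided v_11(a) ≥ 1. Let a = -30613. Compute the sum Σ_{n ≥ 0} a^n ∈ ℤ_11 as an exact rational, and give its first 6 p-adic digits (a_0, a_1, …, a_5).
Σ a^n = 1/(1 − a) = 1/30614;  first 6 digits = (1, 0, 0, 10, 8, 10)

v_11(a) = 3 ≥ 1, so the series converges in ℤ_11 to 1/(1 − a) = 1/(1 − (-30613)) = 1/30614. Expand this rational in ℤ_11: compute digits iteratively via d_i = x_i mod 11, x_{i+1} = (x_i − d_i)/11. The first 6 digits are (1, 0, 0, 10, 8, 10).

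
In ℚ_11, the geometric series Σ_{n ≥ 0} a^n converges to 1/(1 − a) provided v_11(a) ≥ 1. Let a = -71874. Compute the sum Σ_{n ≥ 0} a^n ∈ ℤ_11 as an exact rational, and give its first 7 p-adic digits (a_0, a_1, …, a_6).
Σ a^n = 1/(1 − a) = 1/71875;  first 7 digits = (1, 0, 0, 1, 6, 10, 0)

v_11(a) = 3 ≥ 1, so the series converges in ℤ_11 to 1/(1 − a) = 1/(1 − (-71874)) = 1/71875. Expand this rational in ℤ_11: compute digits iteratively via d_i = x_i mod 11, x_{i+1} = (x_i − d_i)/11. The first 7 digits are (1, 0, 0, 1, 6, 10, 0).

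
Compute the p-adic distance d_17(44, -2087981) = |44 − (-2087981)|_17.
d_17(44, -2087981) = 1/83521

Step 1 — x − y = 44 − (-2087981) = 2088025. Step 2 — v_17(2088025) = 4 (factor: 2088025 = (17^4 · 25); the sign does not affect v_p). Step 3 — |x − y|_17 = 17^{-4} = 1/83521.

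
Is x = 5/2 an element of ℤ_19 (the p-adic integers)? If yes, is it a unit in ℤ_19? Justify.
x ∈ ℤ_19^× (unit); v_19(x) = 0

ℤ_19 = {x ∈ ℚ_19 : v_19(x) ≥ 0} and ℤ_19^× = {x ∈ ℤ_19 : v_19(x) = 0}. Here v_19(5/2) = v_19(num) − v_19(den) = 0; compare against these criteria.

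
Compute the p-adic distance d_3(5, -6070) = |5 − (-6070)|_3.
d_3(5, -6070) = 1/243

Step 1 — x − y = 5 − (-6070) = 6075. Step 2 — v_3(6075) = 5 (factor: 6075 = (3^5 · 25); the sign does not affect v_p). Step 3 — |x − y|_3 = 3^{-5} = 1/243.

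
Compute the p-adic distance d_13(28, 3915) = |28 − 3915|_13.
d_13(28, 3915) = 1/169

Step 1 — x − y = 28 − 3915 = -3887. Step 2 — v_13(-3887) = 2 (factor: -3887 = −(13^2 · 23); the sign does not affect v_p). Step 3 — |x − y|_13 = 13^{-2} = 1/169.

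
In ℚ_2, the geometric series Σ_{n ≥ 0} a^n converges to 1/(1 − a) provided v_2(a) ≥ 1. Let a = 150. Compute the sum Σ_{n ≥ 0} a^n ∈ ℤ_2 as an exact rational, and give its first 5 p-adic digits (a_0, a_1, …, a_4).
Σ a^n = 1/(1 − a) = -1/149;  first 5 digits = (1, 1, 0, 0, 0)

v_2(a) = 1 ≥ 1, so the series converges in ℤ_2 to 1/(1 − a) = 1/(1 − 150) = -1/149. Expand this rational in ℤ_2: compute digits iteratively via d_i = x_i mod 2, x_{i+1} = (x_i − d_i)/2. The first 5 digits are (1, 1, 0, 0, 0).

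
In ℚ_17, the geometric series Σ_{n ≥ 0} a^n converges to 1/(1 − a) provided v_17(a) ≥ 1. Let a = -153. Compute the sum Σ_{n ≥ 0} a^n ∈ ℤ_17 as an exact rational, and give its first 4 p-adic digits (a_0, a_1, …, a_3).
Σ a^n = 1/(1 − a) = 1/154;  first 4 digits = (1, 8, 12, 6)

v_17(a) = 1 ≥ 1, so the series converges in ℤ_17 to 1/(1 − a) = 1/(1 − (-153)) = 1/154. Expand this rational in ℤ_17: compute digits iteratively via d_i = x_i mod 17, x_{i+1} = (x_i − d_i)/17. The first 4 digits are (1, 8, 12, 6).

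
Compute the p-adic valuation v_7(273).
v_7(273) = 1

v_7(n) is the largest exponent k such that 7^k divides n. Factor out: 273 = 7^1 · 39. (Sign doesn't affect v_p.) So v_7(273) = 1.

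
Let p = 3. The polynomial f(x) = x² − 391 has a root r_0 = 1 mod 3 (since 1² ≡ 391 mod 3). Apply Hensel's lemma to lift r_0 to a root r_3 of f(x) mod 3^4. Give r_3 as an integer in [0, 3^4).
r_3 = 43 (mod 81)

Hensel's recurrence: r_{i+1} = r_i − f(r_i)·(f′(r_i))^{-1} mod 3^{i+2}, with f′(x) = 2x. Iterate:
  r_0 = 1 (mod 3)
  r_1 = 7 (mod 9)
  r_2 = 16 (mod 27)
  r_3 = 43 (mod 81)
Final: r_3 = 43, and one checks f(r_3) ≡ 0 mod 3^4.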